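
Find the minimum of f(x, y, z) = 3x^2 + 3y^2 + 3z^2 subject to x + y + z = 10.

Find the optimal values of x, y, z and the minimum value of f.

Using Lagrange multipliers on f = 3x^2 + 3y^2 + 3z^2 with constraint x + y + z = 10:
Conditions: 2*3*x = lambda, 2*3*y = lambda, 2*3*z = lambda
So x = lambda/6, y = lambda/6, z = lambda/6
Substituting into constraint: lambda * (1/2) = 10
lambda = 20
x = 10/3, y = 10/3, z = 10/3
Minimum value = 100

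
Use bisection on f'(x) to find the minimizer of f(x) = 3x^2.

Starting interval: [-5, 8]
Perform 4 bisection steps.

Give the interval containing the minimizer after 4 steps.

Finding critical point of f(x) = 3x^2 using bisection on f'(x) = 6x + 0.
f'(x) = 0 when x = 0.
Starting interval: [-5, 8]
Step 1: mid = 3/2, f'(mid) = 9, new interval = [-5, 3/2]
Step 2: mid = -7/4, f'(mid) = -21/2, new interval = [-7/4, 3/2]
Step 3: mid = -1/8, f'(mid) = -3/4, new interval = [-1/8, 3/2]
Step 4: mid = 11/16, f'(mid) = 33/8, new interval = [-1/8, 11/16]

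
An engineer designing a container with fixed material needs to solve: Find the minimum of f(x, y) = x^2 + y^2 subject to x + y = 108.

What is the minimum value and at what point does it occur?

Substitute y = 108 - x into f(x,y) = x^2 + y^2:
g(x) = x^2 + (108 - x)^2 = 2x^2 - 216x + 11664
g'(x) = 4x - 216 = 0  =>  x = 54
y = 108 - 54 = 54
Minimum value = 54^2 + 54^2 = 5832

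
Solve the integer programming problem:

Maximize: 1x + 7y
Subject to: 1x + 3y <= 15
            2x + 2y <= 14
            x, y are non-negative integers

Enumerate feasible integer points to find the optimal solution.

Constraint 1: 1x + 3y <= 15
Constraint 2: 2x + 2y <= 14
Feasible x range (need y >= 0): 0 <= x <= min(15/1, 14/2) => x in {0, ..., 7}.
Enumerate feasible integer points row by row (the coefficient of y is 7 > 0, so for each x the largest feasible y gives the best value):
  x = 0: y <= min((15 - 1*0)/3, (14 - 2*0)/2) => y in {0, ..., 5}; best 1*0 + 7*5 = 35
  x = 1: y <= min((15 - 1*1)/3, (14 - 2*1)/2) => y in {0, ..., 4}; best 1*1 + 7*4 = 29
  x = 2: y <= min((15 - 1*2)/3, (14 - 2*2)/2) => y in {0, ..., 4}; best 1*2 + 7*4 = 30
  x = 3: y <= min((15 - 1*3)/3, (14 - 2*3)/2) => y in {0, ..., 4}; best 1*3 + 7*4 = 31
  x = 4: y <= min((15 - 1*4)/3, (14 - 2*4)/2) => y in {0, ..., 3}; best 1*4 + 7*3 = 25
  x = 5: y <= min((15 - 1*5)/3, (14 - 2*5)/2) => y in {0, ..., 2}; best 1*5 + 7*2 = 19
  x = 6: y <= min((15 - 1*6)/3, (14 - 2*6)/2) => y in {0, ..., 1}; best 1*6 + 7*1 = 13
  x = 7: y <= min((15 - 1*7)/3, (14 - 2*7)/2) => y in {0}; best 1*7 + 7*0 = 7
The maximum 1x + 7y = 35 is achieved at x = 0, y = 5.
Check: 1*0 + 3*5 = 15 <= 15 and 2*0 + 2*5 = 10 <= 14.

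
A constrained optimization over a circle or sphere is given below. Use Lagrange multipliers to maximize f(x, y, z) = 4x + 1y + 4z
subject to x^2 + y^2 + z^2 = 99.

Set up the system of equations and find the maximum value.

Lagrange conditions: 4 = 2*lambda*x, 1 = 2*lambda*y, 4 = 2*lambda*z
So x:4 = y:1 = z:4, i.e. x = 4t, y = 1t, z = 4t
Constraint: t^2*(4^2 + 1^2 + 4^2) = 99
  t^2 * 33 = 99  =>  t = sqrt(3)
Maximum = 4*4t + 1*1t + 4*4t = 33*sqrt(3) = sqrt(3267)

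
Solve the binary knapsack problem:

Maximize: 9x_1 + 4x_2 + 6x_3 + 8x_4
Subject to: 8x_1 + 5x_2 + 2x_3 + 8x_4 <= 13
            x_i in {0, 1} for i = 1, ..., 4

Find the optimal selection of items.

Items: item 1 (v=9, w=8), item 2 (v=4, w=5), item 3 (v=6, w=2), item 4 (v=8, w=8)
Capacity: 13
Checking all 16 subsets (w = total weight, v = total value):
  {}: w = 0, v = 0
  {1}: w = 8, v = 9
  {2}: w = 5, v = 4
  {3}: w = 2, v = 6
  {4}: w = 8, v = 8
  {1, 2}: w = 13, v = 13
  {1, 3}: w = 10, v = 15
  {1, 4}: w = 16 > 13, infeasible
  {2, 3}: w = 7, v = 10
  {2, 4}: w = 13, v = 12
  {3, 4}: w = 10, v = 14
  {1, 2, 3}: w = 15 > 13, infeasible
  {1, 2, 4}: w = 21 > 13, infeasible
  {1, 3, 4}: w = 18 > 13, infeasible
  {2, 3, 4}: w = 15 > 13, infeasible
  {1, 2, 3, 4}: w = 23 > 13, infeasible
Best feasible subset: items [1, 3]
Total weight: 10 <= 13, total value: 15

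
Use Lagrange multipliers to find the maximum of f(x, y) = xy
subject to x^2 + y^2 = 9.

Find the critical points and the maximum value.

Lagrange conditions: y = 2*lambda*x and x = 2*lambda*y
If x = 0 then y = 0, violating the constraint, so x, y != 0.
Dividing: y/x = x/y => x^2 = y^2 => y = x or y = -x
Constraint: 2x^2 = 9 => x^2 = 9/2 => x = +/-sqrt(9/2)
Critical points: (sqrt(9/2), sqrt(9/2)), (-sqrt(9/2), -sqrt(9/2)), (sqrt(9/2), -sqrt(9/2)), (-sqrt(9/2), sqrt(9/2))
  y = x:  xy = x^2 = 9/2  at (sqrt(9/2), sqrt(9/2)) and (-sqrt(9/2), -sqrt(9/2))
  y = -x: xy = -x^2 = -9/2 at (sqrt(9/2), -sqrt(9/2)) and (-sqrt(9/2), sqrt(9/2))
Maximum xy = 9/2 at (sqrt(9/2), sqrt(9/2)) and (-sqrt(9/2), -sqrt(9/2))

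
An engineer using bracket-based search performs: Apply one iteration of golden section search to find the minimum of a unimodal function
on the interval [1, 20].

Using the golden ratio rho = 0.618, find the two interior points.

Golden section search on [1, 20].
Golden ratio rho = 0.618 (approx).
Interior points:
  x_1 = 1 + (1-0.618)*19 = 8.2580
  x_2 = 1 + 0.618*19 = 12.7420
Compare f(x_1) and f(x_2) to determine which subinterval to keep.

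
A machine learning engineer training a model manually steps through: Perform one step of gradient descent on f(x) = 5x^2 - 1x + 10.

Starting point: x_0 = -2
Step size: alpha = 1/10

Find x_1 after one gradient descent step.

f(x) = 5x^2 - 1x + 10
f'(x) = 10x - 1
f'(-2) = 10*-2 + (-1) = -21
x_1 = x_0 - alpha * f'(x_0) = -2 - 1/10 * -21 = 1/10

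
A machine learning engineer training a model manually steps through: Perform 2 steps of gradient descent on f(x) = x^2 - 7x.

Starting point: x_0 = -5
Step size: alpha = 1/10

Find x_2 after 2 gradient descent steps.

f(x) = x^2 - 7x, f'(x) = 2x + (-7)
Step 1: f'(-5) = -17, x_1 = -5 - 1/10 * -17 = -33/10
Step 2: f'(-33/10) = -68/5, x_2 = -33/10 - 1/10 * -68/5 = -97/50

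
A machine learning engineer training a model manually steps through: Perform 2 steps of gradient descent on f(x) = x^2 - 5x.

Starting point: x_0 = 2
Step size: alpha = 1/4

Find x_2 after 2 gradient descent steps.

f(x) = x^2 - 5x, f'(x) = 2x + (-5)
Step 1: f'(2) = -1, x_1 = 2 - 1/4 * -1 = 9/4
Step 2: f'(9/4) = -1/2, x_2 = 9/4 - 1/4 * -1/2 = 19/8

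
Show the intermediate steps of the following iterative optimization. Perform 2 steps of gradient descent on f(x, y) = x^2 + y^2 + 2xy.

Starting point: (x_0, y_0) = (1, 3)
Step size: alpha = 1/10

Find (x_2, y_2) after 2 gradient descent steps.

f(x,y) = x^2 + y^2 + 2xy
grad_x = 2x + 2y, grad_y = 2y + 2x
Step 1: grad = (8, 8), (1/5, 11/5)
Step 2: grad = (24/5, 24/5), (-7/25, 43/25)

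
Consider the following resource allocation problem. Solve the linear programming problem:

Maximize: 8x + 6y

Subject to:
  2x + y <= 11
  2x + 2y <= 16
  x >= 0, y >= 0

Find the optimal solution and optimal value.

Feasible vertices: (0, 0), (0, 8), (3, 5), (11/2, 0)
Objective 8x + 6y at each:
  (0, 0): 0
  (0, 8): 48
  (3, 5): 54
  (11/2, 0): 44
Maximum is 54 at (3, 5).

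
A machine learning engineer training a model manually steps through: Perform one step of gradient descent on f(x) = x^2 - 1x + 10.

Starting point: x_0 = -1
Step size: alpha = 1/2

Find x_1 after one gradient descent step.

f(x) = x^2 - 1x + 10
f'(x) = 2x - 1
f'(-1) = 2*-1 + (-1) = -3
x_1 = x_0 - alpha * f'(x_0) = -1 - 1/2 * -3 = 1/2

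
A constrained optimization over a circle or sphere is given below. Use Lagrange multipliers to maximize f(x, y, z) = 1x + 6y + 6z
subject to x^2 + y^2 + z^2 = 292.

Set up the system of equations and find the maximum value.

Lagrange conditions: 1 = 2*lambda*x, 6 = 2*lambda*y, 6 = 2*lambda*z
So x:1 = y:6 = z:6, i.e. x = 1t, y = 6t, z = 6t
Constraint: t^2*(1^2 + 6^2 + 6^2) = 292
  t^2 * 73 = 292  =>  t = sqrt(4)
Maximum = 1*1t + 6*6t + 6*6t = 73*sqrt(4) = 146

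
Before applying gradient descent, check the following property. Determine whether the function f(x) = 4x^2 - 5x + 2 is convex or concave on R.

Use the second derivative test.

f(x) = 4x^2 - 5x + 2
f'(x) = 8x - 5
f''(x) = 8
Since f''(x) = 8 > 0 for all x, f is convex on R.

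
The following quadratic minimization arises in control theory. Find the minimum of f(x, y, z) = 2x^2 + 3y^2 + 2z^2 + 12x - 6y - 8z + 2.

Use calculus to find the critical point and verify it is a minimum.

f(x,y,z) = 2x^2 + 3y^2 + 2z^2 + 12x - 6y - 8z + 2
df/dx = 4x + (12) = 0 => x = -3
df/dy = 6y + (-6) = 0 => y = 1
df/dz = 4z + (-8) = 0 => z = 2
f(-3,1,2) = 2*(-3)^2 + 3*(1)^2 + 2*(2)^2 + 12*(-3) + -6*(1) + -8*(2) + 2 = -27
Hessian is diagonal with entries 4, 6, 4 > 0, confirmed minimum.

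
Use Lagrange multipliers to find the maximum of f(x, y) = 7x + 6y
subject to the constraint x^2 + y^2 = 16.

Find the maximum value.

Set up Lagrange conditions: grad f = lambda * grad g
  7 = 2*lambda*x
  6 = 2*lambda*y
From these: x/y = 7/6, so x = 7t, y = 6t for some t.
Substitute into constraint: (7t)^2 + (6t)^2 = 16
  t^2 * 85 = 16
  t = sqrt(16/85)
Maximum = 7*x + 6*y = (7^2 + 6^2)*t = 85 * sqrt(16/85) = sqrt(1360)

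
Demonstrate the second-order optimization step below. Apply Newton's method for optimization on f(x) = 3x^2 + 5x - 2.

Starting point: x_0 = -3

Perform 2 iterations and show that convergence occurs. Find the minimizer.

f(x) = 3x^2 + 5x - 2, f'(x) = 6x + (5), f''(x) = 6
Step 1: f'(-3) = -13, x_1 = -3 - -13/6 = -5/6
Step 2: f'(-5/6) = 0, x_2 = -5/6 (converged)
Newton's method converges in 1 step for quadratics.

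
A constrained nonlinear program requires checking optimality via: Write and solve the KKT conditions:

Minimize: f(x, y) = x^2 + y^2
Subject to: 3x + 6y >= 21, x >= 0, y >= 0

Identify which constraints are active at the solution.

KKT conditions for min x^2 + y^2 s.t. 3x + 6y >= 21, x >= 0, y >= 0:
Stationarity: 2x = mu*3 + mu_x, 2y = mu*6 + mu_y, with mu, mu_x, mu_y >= 0
Complementary slackness: mu*(3x + 6y - 21) = 0, mu_x*x = 0, mu_y*y = 0
(0, 0) is infeasible (3*0 + 6*0 < 21), so if mu = 0 stationarity would force x = mu_x/2 >= 0, y = mu_y/2 >= 0 with mu_x*x = mu_y*y = 0, i.e. x = y = 0: contradiction. Hence mu > 0 and 3x + 6y = 21 is active.
Try x > 0, y > 0 (so mu_x = mu_y = 0): x = 3*mu/2, y = 6*mu/2
Substitute: 3*(3*mu/2) + 6*(6*mu/2) = 21
  mu*45/2 = 21 => mu = 14/15
x* = 7/5 > 0, y* = 14/5 > 0, consistent with mu_x = mu_y = 0.
f is convex and the constraints are linear, so this KKT point is the global minimum.
f* = 49/5
Active constraints: 3x + 6y >= 21 (holds with equality, mu = 14/15 > 0); x >= 0 and y >= 0 are inactive (mu_x = mu_y = 0).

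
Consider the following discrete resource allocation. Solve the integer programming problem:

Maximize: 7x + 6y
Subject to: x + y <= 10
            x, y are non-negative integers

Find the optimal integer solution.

Objective: 7x + 6y, constraint: x + y <= 10
Coefficient of x is 7 >= coefficient of y is 6, so allocate the entire budget to x.
Optimal: x = 10, y = 0, value = 70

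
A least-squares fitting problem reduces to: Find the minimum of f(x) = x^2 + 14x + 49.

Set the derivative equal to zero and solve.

f(x) = x^2 + 14x + 49
f'(x) = 2x + (14) = 0
x = -14/2 = -7
f(-7) = 0
Since f''(x) = 2 > 0, this is a minimum.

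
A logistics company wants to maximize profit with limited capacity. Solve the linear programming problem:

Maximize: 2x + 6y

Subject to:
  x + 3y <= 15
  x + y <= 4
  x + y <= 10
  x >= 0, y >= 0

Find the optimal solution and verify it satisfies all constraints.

Feasible vertices: (0, 0), (0, 4), (4, 0)
Objective 2x + 6y at each vertex:
  (0, 0): 0
  (0, 4): 24
  (4, 0): 8
Maximum is 24 at (0, 4).
Verify constraints at (x, y) = (0, 4):
  1*0 + 3*4 = 12 <= 15
  1*0 + 1*4 = 4 <= 4 (active)
  1*0 + 1*4 = 4 <= 10
  x = 0 >= 0, y = 4 >= 0. All constraints satisfied.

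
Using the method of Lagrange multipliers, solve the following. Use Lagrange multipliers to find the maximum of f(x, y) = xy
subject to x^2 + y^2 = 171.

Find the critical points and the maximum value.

Lagrange conditions: y = 2*lambda*x and x = 2*lambda*y
If x = 0 then y = 0, violating the constraint, so x, y != 0.
Dividing: y/x = x/y => x^2 = y^2 => y = x or y = -x
Constraint: 2x^2 = 171 => x^2 = 171/2 => x = +/-sqrt(171/2)
Critical points: (sqrt(171/2), sqrt(171/2)), (-sqrt(171/2), -sqrt(171/2)), (sqrt(171/2), -sqrt(171/2)), (-sqrt(171/2), sqrt(171/2))
  y = x:  xy = x^2 = 171/2  at (sqrt(171/2), sqrt(171/2)) and (-sqrt(171/2), -sqrt(171/2))
  y = -x: xy = -x^2 = -171/2 at (sqrt(171/2), -sqrt(171/2)) and (-sqrt(171/2), sqrt(171/2))
Maximum xy = 171/2 at (sqrt(171/2), sqrt(171/2)) and (-sqrt(171/2), -sqrt(171/2))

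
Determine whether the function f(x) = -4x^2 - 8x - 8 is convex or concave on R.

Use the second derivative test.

f(x) = -4x^2 - 8x - 8
f'(x) = -8x - 8
f''(x) = -8
Since f''(x) = -8 < 0 for all x, f is concave on R.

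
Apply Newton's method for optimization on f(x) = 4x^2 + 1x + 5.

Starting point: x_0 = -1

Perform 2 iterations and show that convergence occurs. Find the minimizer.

f(x) = 4x^2 + 1x + 5, f'(x) = 8x + (1), f''(x) = 8
Step 1: f'(-1) = -7, x_1 = -1 - -7/8 = -1/8
Step 2: f'(-1/8) = 0, x_2 = -1/8 (converged)
Newton's method converges in 1 step for quadratics.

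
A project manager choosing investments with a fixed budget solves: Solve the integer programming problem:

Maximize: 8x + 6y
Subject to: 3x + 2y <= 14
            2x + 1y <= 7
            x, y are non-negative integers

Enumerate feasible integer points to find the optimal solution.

Constraint 1: 3x + 2y <= 14
Constraint 2: 2x + 1y <= 7
Feasible x range (need y >= 0): 0 <= x <= min(14/3, 7/2) => x in {0, ..., 3}.
Enumerate feasible integer points row by row (the coefficient of y is 6 > 0, so for each x the largest feasible y gives the best value):
  x = 0: y <= min((14 - 3*0)/2, (7 - 2*0)/1) => y in {0, ..., 7}; best 8*0 + 6*7 = 42
  x = 1: y <= min((14 - 3*1)/2, (7 - 2*1)/1) => y in {0, ..., 5}; best 8*1 + 6*5 = 38
  x = 2: y <= min((14 - 3*2)/2, (7 - 2*2)/1) => y in {0, ..., 3}; best 8*2 + 6*3 = 34
  x = 3: y <= min((14 - 3*3)/2, (7 - 2*3)/1) => y in {0, ..., 1}; best 8*3 + 6*1 = 30
The maximum 8x + 6y = 42 is achieved at x = 0, y = 7.
Check: 3*0 + 2*7 = 14 <= 14 and 2*0 + 1*7 = 7 <= 7.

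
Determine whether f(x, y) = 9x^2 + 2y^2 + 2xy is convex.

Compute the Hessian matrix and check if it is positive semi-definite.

f(x,y) = 9x^2 + 2y^2 + 2xy
Hessian H = [[18, 2], [2, 4]]
trace(H) = 22, det(H) = 68
Eigenvalues: (22 +/- sqrt(212)) / 2 = 18.28, 3.72
Since both eigenvalues > 0, f is convex.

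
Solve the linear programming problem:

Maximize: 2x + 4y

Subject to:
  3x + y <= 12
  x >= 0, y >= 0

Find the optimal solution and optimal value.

The feasible region has vertices at [(0, 0), (4, 0), (0, 12)].
Checking objective 2x + 4y at each vertex:
  (0, 0): 2*0 + 4*0 = 0
  (4, 0): 2*4 + 4*0 = 8
  (0, 12): 2*0 + 4*12 = 48
Maximum is 48 at (0, 12).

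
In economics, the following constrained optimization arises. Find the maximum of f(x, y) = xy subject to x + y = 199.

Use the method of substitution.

Substitute y = 199 - x into f(x,y) = xy:
g(x) = x(199 - x) = 199x - x^2
g'(x) = 199 - 2x = 0  =>  x = 199/2
y = 199 - 199/2 = 199/2
Maximum value = (199/2) * (199/2) = 39601/4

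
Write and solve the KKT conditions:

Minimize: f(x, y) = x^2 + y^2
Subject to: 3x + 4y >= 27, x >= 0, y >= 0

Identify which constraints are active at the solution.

KKT conditions for min x^2 + y^2 s.t. 3x + 4y >= 27, x >= 0, y >= 0:
Stationarity: 2x = mu*3 + mu_x, 2y = mu*4 + mu_y, with mu, mu_x, mu_y >= 0
Complementary slackness: mu*(3x + 4y - 27) = 0, mu_x*x = 0, mu_y*y = 0
(0, 0) is infeasible (3*0 + 4*0 < 27), so if mu = 0 stationarity would force x = mu_x/2 >= 0, y = mu_y/2 >= 0 with mu_x*x = mu_y*y = 0, i.e. x = y = 0: contradiction. Hence mu > 0 and 3x + 4y = 27 is active.
Try x > 0, y > 0 (so mu_x = mu_y = 0): x = 3*mu/2, y = 4*mu/2
Substitute: 3*(3*mu/2) + 4*(4*mu/2) = 27
  mu*25/2 = 27 => mu = 54/25
x* = 81/25 > 0, y* = 108/25 > 0, consistent with mu_x = mu_y = 0.
f is convex and the constraints are linear, so this KKT point is the global minimum.
f* = 729/25
Active constraints: 3x + 4y >= 27 (holds with equality, mu = 54/25 > 0); x >= 0 and y >= 0 are inactive (mu_x = mu_y = 0).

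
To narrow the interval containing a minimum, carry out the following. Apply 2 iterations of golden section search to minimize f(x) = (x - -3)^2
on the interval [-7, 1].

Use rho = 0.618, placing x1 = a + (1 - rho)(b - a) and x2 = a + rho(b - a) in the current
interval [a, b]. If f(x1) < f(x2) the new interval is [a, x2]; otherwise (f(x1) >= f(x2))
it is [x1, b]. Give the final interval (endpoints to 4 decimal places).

Golden section search for min of f(x) = (x - -3)^2 on [-7, 1].
Each step: x1 = a + (1 - rho)(b - a), x2 = a + rho(b - a); if f(x1) < f(x2) keep [a, x2], otherwise keep [x1, b].
Step 1: [-7.0000, 1.0000], x1=-3.9440 (f=0.8911), x2=-2.0560 (f=0.8911); f(x1) = f(x2) (tie, not '<') => keep [-3.9440, 1.0000]
Step 2: [-3.9440, 1.0000], x1=-2.0554 (f=0.8923), x2=-0.8886 (f=4.4580); f(x1) < f(x2) => keep [-3.9440, -0.8886]
Final interval: [-3.9440, -0.8886]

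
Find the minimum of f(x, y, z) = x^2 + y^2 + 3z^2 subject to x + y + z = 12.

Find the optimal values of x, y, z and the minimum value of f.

Using Lagrange multipliers on f = x^2 + y^2 + 3z^2 with constraint x + y + z = 12:
Conditions: 2*1*x = lambda, 2*1*y = lambda, 2*3*z = lambda
So x = lambda/2, y = lambda/2, z = lambda/6
Substituting into constraint: lambda * (7/6) = 12
lambda = 72/7
x = 36/7, y = 36/7, z = 12/7
Minimum value = 432/7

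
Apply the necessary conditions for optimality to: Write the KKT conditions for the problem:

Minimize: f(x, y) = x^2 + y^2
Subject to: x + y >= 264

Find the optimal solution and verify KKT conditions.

KKT conditions for min x^2 + y^2 s.t. x + y >= 264:
Stationarity: 2x = mu, 2y = mu
So x = y = mu/2.
Complementary slackness: mu*(x + y - 264) = 0
Primal feasibility: x + y >= 264; dual feasibility: mu >= 0
If mu = 0 then x = y = 0, but 0 + 0 < 264 is infeasible, so the constraint is active.
Constraint active: x + y = 2*(mu/2) = 264 => mu = 264
x = y = 132, f = 34848
Verify: stationarity 2*132 = 264 = mu; primal 132 + 132 = 264 >= 264; dual mu = 264 >= 0; complementary slackness 264*(264 - 264) = 0. All KKT conditions hold.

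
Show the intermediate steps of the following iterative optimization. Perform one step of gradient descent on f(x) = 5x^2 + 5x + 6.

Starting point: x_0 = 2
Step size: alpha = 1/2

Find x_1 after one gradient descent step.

f(x) = 5x^2 + 5x + 6
f'(x) = 10x + 5
f'(2) = 10*2 + (5) = 25
x_1 = x_0 - alpha * f'(x_0) = 2 - 1/2 * 25 = -21/2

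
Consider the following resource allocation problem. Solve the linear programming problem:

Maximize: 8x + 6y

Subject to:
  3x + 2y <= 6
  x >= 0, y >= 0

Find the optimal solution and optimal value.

The feasible region has vertices at [(0, 0), (2, 0), (0, 3)].
Checking objective 8x + 6y at each vertex:
  (0, 0): 8*0 + 6*0 = 0
  (2, 0): 8*2 + 6*0 = 16
  (0, 3): 8*0 + 6*3 = 18
Maximum is 18 at (0, 3).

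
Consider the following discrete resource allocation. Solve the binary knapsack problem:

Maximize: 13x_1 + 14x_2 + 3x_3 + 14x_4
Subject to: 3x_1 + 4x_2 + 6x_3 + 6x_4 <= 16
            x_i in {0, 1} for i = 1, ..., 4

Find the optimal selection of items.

Items: item 1 (v=13, w=3), item 2 (v=14, w=4), item 3 (v=3, w=6), item 4 (v=14, w=6)
Capacity: 16
Checking all 16 subsets (w = total weight, v = total value):
  {}: w = 0, v = 0
  {1}: w = 3, v = 13
  {2}: w = 4, v = 14
  {3}: w = 6, v = 3
  {4}: w = 6, v = 14
  {1, 2}: w = 7, v = 27
  {1, 3}: w = 9, v = 16
  {1, 4}: w = 9, v = 27
  {2, 3}: w = 10, v = 17
  {2, 4}: w = 10, v = 28
  {3, 4}: w = 12, v = 17
  {1, 2, 3}: w = 13, v = 30
  {1, 2, 4}: w = 13, v = 41
  {1, 3, 4}: w = 15, v = 30
  {2, 3, 4}: w = 16, v = 31
  {1, 2, 3, 4}: w = 19 > 16, infeasible
Best feasible subset: items [1, 2, 4]
Total weight: 13 <= 16, total value: 41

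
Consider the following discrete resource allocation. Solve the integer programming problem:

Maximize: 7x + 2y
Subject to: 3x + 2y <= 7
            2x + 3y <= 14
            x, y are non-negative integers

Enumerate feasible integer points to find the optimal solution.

Constraint 1: 3x + 2y <= 7
Constraint 2: 2x + 3y <= 14
Feasible x range (need y >= 0): 0 <= x <= min(7/3, 14/2) => x in {0, ..., 2}.
Enumerate feasible integer points row by row (the coefficient of y is 2 > 0, so for each x the largest feasible y gives the best value):
  x = 0: y <= min((7 - 3*0)/2, (14 - 2*0)/3) => y in {0, ..., 3}; best 7*0 + 2*3 = 6
  x = 1: y <= min((7 - 3*1)/2, (14 - 2*1)/3) => y in {0, ..., 2}; best 7*1 + 2*2 = 11
  x = 2: y <= min((7 - 3*2)/2, (14 - 2*2)/3) => y in {0}; best 7*2 + 2*0 = 14
The maximum 7x + 2y = 14 is achieved at x = 2, y = 0.
Check: 3*2 + 2*0 = 6 <= 7 and 2*2 + 3*0 = 4 <= 14.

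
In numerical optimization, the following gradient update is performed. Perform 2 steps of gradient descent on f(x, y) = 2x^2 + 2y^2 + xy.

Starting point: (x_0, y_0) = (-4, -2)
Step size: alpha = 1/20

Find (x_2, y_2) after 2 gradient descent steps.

f(x,y) = 2x^2 + 2y^2 + xy
grad_x = 4x + 1y, grad_y = 4y + 1x
Step 1: grad = (-18, -12), (-31/10, -7/5)
Step 2: grad = (-69/5, -87/10), (-241/100, -193/200)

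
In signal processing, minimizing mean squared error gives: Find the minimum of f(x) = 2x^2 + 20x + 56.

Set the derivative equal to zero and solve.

f(x) = 2x^2 + 20x + 56
f'(x) = 4x + (20) = 0
x = -20/4 = -5
f(-5) = 6
Since f''(x) = 4 > 0, this is a minimum.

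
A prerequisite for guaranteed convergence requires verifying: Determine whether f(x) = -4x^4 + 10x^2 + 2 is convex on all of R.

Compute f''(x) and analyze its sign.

f(x) = -4x^4 + 10x^2 + 2
f'(x) = -16x^3 + 20x
f''(x) = -48x^2 + 20
f''(x) = -48x^2 + 20 -> -inf as |x| -> inf
Therefore, f is not globally convex on R.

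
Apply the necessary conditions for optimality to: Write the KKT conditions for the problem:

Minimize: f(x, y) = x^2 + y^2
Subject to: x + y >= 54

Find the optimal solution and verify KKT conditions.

KKT conditions for min x^2 + y^2 s.t. x + y >= 54:
Stationarity: 2x = mu, 2y = mu
So x = y = mu/2.
Complementary slackness: mu*(x + y - 54) = 0
Primal feasibility: x + y >= 54; dual feasibility: mu >= 0
If mu = 0 then x = y = 0, but 0 + 0 < 54 is infeasible, so the constraint is active.
Constraint active: x + y = 2*(mu/2) = 54 => mu = 54
x = y = 27, f = 1458
Verify: stationarity 2*27 = 54 = mu; primal 27 + 27 = 54 >= 54; dual mu = 54 >= 0; complementary slackness 54*(54 - 54) = 0. All KKT conditions hold.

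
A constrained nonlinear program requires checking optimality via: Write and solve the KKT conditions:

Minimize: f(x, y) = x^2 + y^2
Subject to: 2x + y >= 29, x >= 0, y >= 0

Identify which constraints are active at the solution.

KKT conditions for min x^2 + y^2 s.t. 2x + 1y >= 29, x >= 0, y >= 0:
Stationarity: 2x = mu*2 + mu_x, 2y = mu*1 + mu_y, with mu, mu_x, mu_y >= 0
Complementary slackness: mu*(2x + y - 29) = 0, mu_x*x = 0, mu_y*y = 0
(0, 0) is infeasible (2*0 + 1*0 < 29), so if mu = 0 stationarity would force x = mu_x/2 >= 0, y = mu_y/2 >= 0 with mu_x*x = mu_y*y = 0, i.e. x = y = 0: contradiction. Hence mu > 0 and 2x + y = 29 is active.
Try x > 0, y > 0 (so mu_x = mu_y = 0): x = 2*mu/2, y = 1*mu/2
Substitute: 2*(2*mu/2) + 1*(1*mu/2) = 29
  mu*5/2 = 29 => mu = 58/5
x* = 58/5 > 0, y* = 29/5 > 0, consistent with mu_x = mu_y = 0.
f is convex and the constraints are linear, so this KKT point is the global minimum.
f* = 841/5
Active constraints: 2x + y >= 29 (holds with equality, mu = 58/5 > 0); x >= 0 and y >= 0 are inactive (mu_x = mu_y = 0).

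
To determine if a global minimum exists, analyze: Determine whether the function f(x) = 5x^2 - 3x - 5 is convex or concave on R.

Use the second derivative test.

f(x) = 5x^2 - 3x - 5
f'(x) = 10x - 3
f''(x) = 10
Since f''(x) = 10 > 0 for all x, f is convex on R.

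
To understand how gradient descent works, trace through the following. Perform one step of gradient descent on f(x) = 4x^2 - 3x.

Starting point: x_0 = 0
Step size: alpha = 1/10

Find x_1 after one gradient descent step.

f(x) = 4x^2 - 3x
f'(x) = 8x - 3
f'(0) = 8*0 + (-3) = -3
x_1 = x_0 - alpha * f'(x_0) = 0 - 1/10 * -3 = 3/10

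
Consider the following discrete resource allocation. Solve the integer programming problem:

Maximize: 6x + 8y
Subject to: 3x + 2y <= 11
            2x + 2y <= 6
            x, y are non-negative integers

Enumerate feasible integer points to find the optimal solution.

Constraint 1: 3x + 2y <= 11
Constraint 2: 2x + 2y <= 6
Feasible x range (need y >= 0): 0 <= x <= min(11/3, 6/2) => x in {0, ..., 3}.
Enumerate feasible integer points row by row (the coefficient of y is 8 > 0, so for each x the largest feasible y gives the best value):
  x = 0: y <= min((11 - 3*0)/2, (6 - 2*0)/2) => y in {0, ..., 3}; best 6*0 + 8*3 = 24
  x = 1: y <= min((11 - 3*1)/2, (6 - 2*1)/2) => y in {0, ..., 2}; best 6*1 + 8*2 = 22
  x = 2: y <= min((11 - 3*2)/2, (6 - 2*2)/2) => y in {0, ..., 1}; best 6*2 + 8*1 = 20
  x = 3: y <= min((11 - 3*3)/2, (6 - 2*3)/2) => y in {0}; best 6*3 + 8*0 = 18
The maximum 6x + 8y = 24 is achieved at x = 0, y = 3.
Check: 3*0 + 2*3 = 6 <= 11 and 2*0 + 2*3 = 6 <= 6.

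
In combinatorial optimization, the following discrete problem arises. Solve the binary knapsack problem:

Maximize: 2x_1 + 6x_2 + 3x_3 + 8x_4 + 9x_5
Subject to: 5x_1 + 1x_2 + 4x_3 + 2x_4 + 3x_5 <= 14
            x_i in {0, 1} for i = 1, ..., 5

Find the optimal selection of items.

Items: item 1 (v=2, w=5), item 2 (v=6, w=1), item 3 (v=3, w=4), item 4 (v=8, w=2), item 5 (v=9, w=3)
Capacity: 14
Checking all 32 subsets (w = total weight, v = total value):
  {}: w = 0, v = 0
  {1}: w = 5, v = 2
  {2}: w = 1, v = 6
  {3}: w = 4, v = 3
  {4}: w = 2, v = 8
  {5}: w = 3, v = 9
  {1, 2}: w = 6, v = 8
  {1, 3}: w = 9, v = 5
  {1, 4}: w = 7, v = 10
  {1, 5}: w = 8, v = 11
  {2, 3}: w = 5, v = 9
  {2, 4}: w = 3, v = 14
  {2, 5}: w = 4, v = 15
  {3, 4}: w = 6, v = 11
  {3, 5}: w = 7, v = 12
  {4, 5}: w = 5, v = 17
  {1, 2, 3}: w = 10, v = 11
  {1, 2, 4}: w = 8, v = 16
  {1, 2, 5}: w = 9, v = 17
  {1, 3, 4}: w = 11, v = 13
  {1, 3, 5}: w = 12, v = 14
  {1, 4, 5}: w = 10, v = 19
  {2, 3, 4}: w = 7, v = 17
  {2, 3, 5}: w = 8, v = 18
  {2, 4, 5}: w = 6, v = 23
  {3, 4, 5}: w = 9, v = 20
  {1, 2, 3, 4}: w = 12, v = 19
  {1, 2, 3, 5}: w = 13, v = 20
  {1, 2, 4, 5}: w = 11, v = 25
  {1, 3, 4, 5}: w = 14, v = 22
  {2, 3, 4, 5}: w = 10, v = 26
  {1, 2, 3, 4, 5}: w = 15 > 14, infeasible
Best feasible subset: items [2, 3, 4, 5]
Total weight: 10 <= 14, total value: 26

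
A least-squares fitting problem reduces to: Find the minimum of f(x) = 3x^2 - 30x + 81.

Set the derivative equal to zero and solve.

f(x) = 3x^2 - 30x + 81
f'(x) = 6x + (-30) = 0
x = 30/6 = 5
f(5) = 6
Since f''(x) = 6 > 0, this is a minimum.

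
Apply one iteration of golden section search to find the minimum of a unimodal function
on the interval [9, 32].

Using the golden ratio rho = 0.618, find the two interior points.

Golden section search on [9, 32].
Golden ratio rho = 0.618 (approx).
Interior points:
  x_1 = 9 + (1-0.618)*23 = 17.7860
  x_2 = 9 + 0.618*23 = 23.2140
Compare f(x_1) and f(x_2) to determine which subinterval to keep.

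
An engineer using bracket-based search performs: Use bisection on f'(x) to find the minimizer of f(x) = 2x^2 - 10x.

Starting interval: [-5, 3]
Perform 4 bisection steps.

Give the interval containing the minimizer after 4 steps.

Finding critical point of f(x) = 2x^2 - 10x using bisection on f'(x) = 4x + -10.
f'(x) = 0 when x = 5/2.
Starting interval: [-5, 3]
Step 1: mid = -1, f'(mid) = -14, new interval = [-1, 3]
Step 2: mid = 1, f'(mid) = -6, new interval = [1, 3]
Step 3: mid = 2, f'(mid) = -2, new interval = [2, 3]
Step 4: mid = 5/2, f'(mid) = 0, new interval = [5/2, 5/2]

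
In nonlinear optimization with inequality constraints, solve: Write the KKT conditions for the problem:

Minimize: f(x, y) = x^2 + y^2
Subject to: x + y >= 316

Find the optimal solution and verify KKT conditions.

KKT conditions for min x^2 + y^2 s.t. x + y >= 316:
Stationarity: 2x = mu, 2y = mu
So x = y = mu/2.
Complementary slackness: mu*(x + y - 316) = 0
Primal feasibility: x + y >= 316; dual feasibility: mu >= 0
If mu = 0 then x = y = 0, but 0 + 0 < 316 is infeasible, so the constraint is active.
Constraint active: x + y = 2*(mu/2) = 316 => mu = 316
x = y = 158, f = 49928
Verify: stationarity 2*158 = 316 = mu; primal 158 + 158 = 316 >= 316; dual mu = 316 >= 0; complementary slackness 316*(316 - 316) = 0. All KKT conditions hold.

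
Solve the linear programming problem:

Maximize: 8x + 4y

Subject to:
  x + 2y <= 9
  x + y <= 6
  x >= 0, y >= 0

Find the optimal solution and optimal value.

Feasible vertices: (0, 0), (0, 9/2), (3, 3), (6, 0)
Objective 8x + 4y at each:
  (0, 0): 0
  (0, 9/2): 18
  (3, 3): 36
  (6, 0): 48
Maximum is 48 at (6, 0).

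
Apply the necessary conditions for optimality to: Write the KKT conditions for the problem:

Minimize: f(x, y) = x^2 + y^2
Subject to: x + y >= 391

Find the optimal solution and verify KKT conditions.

KKT conditions for min x^2 + y^2 s.t. x + y >= 391:
Stationarity: 2x = mu, 2y = mu
So x = y = mu/2.
Complementary slackness: mu*(x + y - 391) = 0
Primal feasibility: x + y >= 391; dual feasibility: mu >= 0
If mu = 0 then x = y = 0, but 0 + 0 < 391 is infeasible, so the constraint is active.
Constraint active: x + y = 2*(mu/2) = 391 => mu = 391
x = y = 391/2, f = 152881/2
Verify: stationarity 2*(391/2) = 391 = mu; primal 391/2 + 391/2 = 391 >= 391; dual mu = 391 >= 0; complementary slackness 391*(391 - 391) = 0. All KKT conditions hold.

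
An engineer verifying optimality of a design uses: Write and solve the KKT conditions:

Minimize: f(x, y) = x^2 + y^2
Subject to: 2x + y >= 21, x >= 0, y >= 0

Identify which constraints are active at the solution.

KKT conditions for min x^2 + y^2 s.t. 2x + 1y >= 21, x >= 0, y >= 0:
Stationarity: 2x = mu*2 + mu_x, 2y = mu*1 + mu_y, with mu, mu_x, mu_y >= 0
Complementary slackness: mu*(2x + y - 21) = 0, mu_x*x = 0, mu_y*y = 0
(0, 0) is infeasible (2*0 + 1*0 < 21), so if mu = 0 stationarity would force x = mu_x/2 >= 0, y = mu_y/2 >= 0 with mu_x*x = mu_y*y = 0, i.e. x = y = 0: contradiction. Hence mu > 0 and 2x + y = 21 is active.
Try x > 0, y > 0 (so mu_x = mu_y = 0): x = 2*mu/2, y = 1*mu/2
Substitute: 2*(2*mu/2) + 1*(1*mu/2) = 21
  mu*5/2 = 21 => mu = 42/5
x* = 42/5 > 0, y* = 21/5 > 0, consistent with mu_x = mu_y = 0.
f is convex and the constraints are linear, so this KKT point is the global minimum.
f* = 441/5
Active constraints: 2x + y >= 21 (holds with equality, mu = 42/5 > 0); x >= 0 and y >= 0 are inactive (mu_x = mu_y = 0).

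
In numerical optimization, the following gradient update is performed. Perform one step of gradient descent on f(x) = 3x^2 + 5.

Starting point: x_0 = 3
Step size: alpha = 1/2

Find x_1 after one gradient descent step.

f(x) = 3x^2 + 5
f'(x) = 6x + 0
f'(3) = 6*3 + (0) = 18
x_1 = x_0 - alpha * f'(x_0) = 3 - 1/2 * 18 = -6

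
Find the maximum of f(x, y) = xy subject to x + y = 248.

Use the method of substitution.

Substitute y = 248 - x into f(x,y) = xy:
g(x) = x(248 - x) = 248x - x^2
g'(x) = 248 - 2x = 0  =>  x = 124
y = 248 - 124 = 124
Maximum value = 124 * 124 = 15376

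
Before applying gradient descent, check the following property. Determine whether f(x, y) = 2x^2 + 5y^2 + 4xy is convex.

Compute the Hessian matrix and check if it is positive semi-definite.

f(x,y) = 2x^2 + 5y^2 + 4xy
Hessian H = [[4, 4], [4, 10]]
trace(H) = 14, det(H) = 24
Eigenvalues: (14 +/- sqrt(100)) / 2 = 12, 2
Since both eigenvalues > 0, f is convex.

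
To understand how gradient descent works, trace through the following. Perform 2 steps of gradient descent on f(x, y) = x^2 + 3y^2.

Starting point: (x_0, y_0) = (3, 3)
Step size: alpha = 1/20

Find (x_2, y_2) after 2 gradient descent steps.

f(x,y) = x^2 + 3y^2
grad_x = 2x + 0y, grad_y = 6y + 0x
Step 1: grad = (6, 18), (27/10, 21/10)
Step 2: grad = (27/5, 63/5), (243/100, 147/100)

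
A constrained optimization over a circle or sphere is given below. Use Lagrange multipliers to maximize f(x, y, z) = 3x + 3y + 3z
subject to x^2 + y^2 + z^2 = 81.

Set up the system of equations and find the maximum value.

Lagrange conditions: 3 = 2*lambda*x, 3 = 2*lambda*y, 3 = 2*lambda*z
So x:3 = y:3 = z:3, i.e. x = 3t, y = 3t, z = 3t
Constraint: t^2*(3^2 + 3^2 + 3^2) = 81
  t^2 * 27 = 81  =>  t = sqrt(3)
Maximum = 3*3t + 3*3t + 3*3t = 27*sqrt(3) = sqrt(2187)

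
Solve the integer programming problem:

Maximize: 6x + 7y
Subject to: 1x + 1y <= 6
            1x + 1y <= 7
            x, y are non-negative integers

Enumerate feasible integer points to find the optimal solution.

Constraint 1: 1x + 1y <= 6
Constraint 2: 1x + 1y <= 7
Feasible x range (need y >= 0): 0 <= x <= min(6/1, 7/1) => x in {0, ..., 6}.
Enumerate feasible integer points row by row (the coefficient of y is 7 > 0, so for each x the largest feasible y gives the best value):
  x = 0: y <= min((6 - 1*0)/1, (7 - 1*0)/1) => y in {0, ..., 6}; best 6*0 + 7*6 = 42
  x = 1: y <= min((6 - 1*1)/1, (7 - 1*1)/1) => y in {0, ..., 5}; best 6*1 + 7*5 = 41
  x = 2: y <= min((6 - 1*2)/1, (7 - 1*2)/1) => y in {0, ..., 4}; best 6*2 + 7*4 = 40
  x = 3: y <= min((6 - 1*3)/1, (7 - 1*3)/1) => y in {0, ..., 3}; best 6*3 + 7*3 = 39
  x = 4: y <= min((6 - 1*4)/1, (7 - 1*4)/1) => y in {0, ..., 2}; best 6*4 + 7*2 = 38
  x = 5: y <= min((6 - 1*5)/1, (7 - 1*5)/1) => y in {0, ..., 1}; best 6*5 + 7*1 = 37
  x = 6: y <= min((6 - 1*6)/1, (7 - 1*6)/1) => y in {0}; best 6*6 + 7*0 = 36
The maximum 6x + 7y = 42 is achieved at x = 0, y = 6.
Check: 1*0 + 1*6 = 6 <= 6 and 1*0 + 1*6 = 6 <= 7.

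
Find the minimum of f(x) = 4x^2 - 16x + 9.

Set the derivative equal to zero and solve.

f(x) = 4x^2 - 16x + 9
f'(x) = 8x + (-16) = 0
x = 16/8 = 2
f(2) = -7
Since f''(x) = 8 > 0, this is a minimum.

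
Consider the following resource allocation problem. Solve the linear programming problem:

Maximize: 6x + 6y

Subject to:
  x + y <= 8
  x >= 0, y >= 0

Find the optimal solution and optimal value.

The feasible region has vertices at [(0, 0), (8, 0), (0, 8)].
Checking objective 6x + 6y at each vertex:
  (0, 0): 6*0 + 6*0 = 0
  (8, 0): 6*8 + 6*0 = 48
  (0, 8): 6*0 + 6*8 = 48
Maximum is 48 at (8, 0).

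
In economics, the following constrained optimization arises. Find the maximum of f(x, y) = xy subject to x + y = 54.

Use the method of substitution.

Substitute y = 54 - x into f(x,y) = xy:
g(x) = x(54 - x) = 54x - x^2
g'(x) = 54 - 2x = 0  =>  x = 27
y = 54 - 27 = 27
Maximum value = 27 * 27 = 729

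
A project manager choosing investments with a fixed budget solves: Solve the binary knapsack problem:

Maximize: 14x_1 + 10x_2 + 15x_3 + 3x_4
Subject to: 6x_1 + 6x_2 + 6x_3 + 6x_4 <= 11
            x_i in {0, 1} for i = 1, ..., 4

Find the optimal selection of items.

Items: item 1 (v=14, w=6), item 2 (v=10, w=6), item 3 (v=15, w=6), item 4 (v=3, w=6)
Capacity: 11
Checking all 16 subsets (w = total weight, v = total value):
  {}: w = 0, v = 0
  {1}: w = 6, v = 14
  {2}: w = 6, v = 10
  {3}: w = 6, v = 15
  {4}: w = 6, v = 3
  {1, 2}: w = 12 > 11, infeasible
  {1, 3}: w = 12 > 11, infeasible
  {1, 4}: w = 12 > 11, infeasible
  {2, 3}: w = 12 > 11, infeasible
  {2, 4}: w = 12 > 11, infeasible
  {3, 4}: w = 12 > 11, infeasible
  {1, 2, 3}: w = 18 > 11, infeasible
  {1, 2, 4}: w = 18 > 11, infeasible
  {1, 3, 4}: w = 18 > 11, infeasible
  {2, 3, 4}: w = 18 > 11, infeasible
  {1, 2, 3, 4}: w = 24 > 11, infeasible
Best feasible subset: items [3]
Total weight: 6 <= 11, total value: 15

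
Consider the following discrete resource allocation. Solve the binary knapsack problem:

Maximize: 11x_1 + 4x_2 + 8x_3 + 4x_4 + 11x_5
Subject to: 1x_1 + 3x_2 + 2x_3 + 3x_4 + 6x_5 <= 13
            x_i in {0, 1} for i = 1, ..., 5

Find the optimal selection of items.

Items: item 1 (v=11, w=1), item 2 (v=4, w=3), item 3 (v=8, w=2), item 4 (v=4, w=3), item 5 (v=11, w=6)
Capacity: 13
Checking all 32 subsets (w = total weight, v = total value):
  {}: w = 0, v = 0
  {1}: w = 1, v = 11
  {2}: w = 3, v = 4
  {3}: w = 2, v = 8
  {4}: w = 3, v = 4
  {5}: w = 6, v = 11
  {1, 2}: w = 4, v = 15
  {1, 3}: w = 3, v = 19
  {1, 4}: w = 4, v = 15
  {1, 5}: w = 7, v = 22
  {2, 3}: w = 5, v = 12
  {2, 4}: w = 6, v = 8
  {2, 5}: w = 9, v = 15
  {3, 4}: w = 5, v = 12
  {3, 5}: w = 8, v = 19
  {4, 5}: w = 9, v = 15
  {1, 2, 3}: w = 6, v = 23
  {1, 2, 4}: w = 7, v = 19
  {1, 2, 5}: w = 10, v = 26
  {1, 3, 4}: w = 6, v = 23
  {1, 3, 5}: w = 9, v = 30
  {1, 4, 5}: w = 10, v = 26
  {2, 3, 4}: w = 8, v = 16
  {2, 3, 5}: w = 11, v = 23
  {2, 4, 5}: w = 12, v = 19
  {3, 4, 5}: w = 11, v = 23
  {1, 2, 3, 4}: w = 9, v = 27
  {1, 2, 3, 5}: w = 12, v = 34
  {1, 2, 4, 5}: w = 13, v = 30
  {1, 3, 4, 5}: w = 12, v = 34
  {2, 3, 4, 5}: w = 14 > 13, infeasible
  {1, 2, 3, 4, 5}: w = 15 > 13, infeasible
Best feasible subset: items [1, 2, 3, 5]
(The same value 34 is also attained by {1, 3, 4, 5}.)
Total weight: 12 <= 13, total value: 34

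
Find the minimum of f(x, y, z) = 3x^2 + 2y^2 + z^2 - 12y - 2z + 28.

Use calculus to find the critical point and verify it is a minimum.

f(x,y,z) = 3x^2 + 2y^2 + z^2 - 12y - 2z + 28
df/dx = 6x + (0) = 0 => x = 0
df/dy = 4y + (-12) = 0 => y = 3
df/dz = 2z + (-2) = 0 => z = 1
f(0,3,1) = 3*(0)^2 + 2*(3)^2 + 1*(1)^2 + -12*(3) + -2*(1) + 28 = 9
Hessian is diagonal with entries 6, 4, 2 > 0, confirmed minimum.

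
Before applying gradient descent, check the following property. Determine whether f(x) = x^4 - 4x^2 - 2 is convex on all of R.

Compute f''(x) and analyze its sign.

f(x) = x^4 - 4x^2 - 2
f'(x) = 4x^3 + -8x
f''(x) = 12x^2 + -8
f''(0) = -8 < 0, so not convex near x = 0
Therefore, f is not globally convex on R.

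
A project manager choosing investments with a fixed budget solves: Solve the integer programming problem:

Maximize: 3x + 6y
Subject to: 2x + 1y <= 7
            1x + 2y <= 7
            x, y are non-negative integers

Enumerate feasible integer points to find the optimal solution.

Constraint 1: 2x + 1y <= 7
Constraint 2: 1x + 2y <= 7
Feasible x range (need y >= 0): 0 <= x <= min(7/2, 7/1) => x in {0, ..., 3}.
Enumerate feasible integer points row by row (the coefficient of y is 6 > 0, so for each x the largest feasible y gives the best value):
  x = 0: y <= min((7 - 2*0)/1, (7 - 1*0)/2) => y in {0, ..., 3}; best 3*0 + 6*3 = 18
  x = 1: y <= min((7 - 2*1)/1, (7 - 1*1)/2) => y in {0, ..., 3}; best 3*1 + 6*3 = 21
  x = 2: y <= min((7 - 2*2)/1, (7 - 1*2)/2) => y in {0, ..., 2}; best 3*2 + 6*2 = 18
  x = 3: y <= min((7 - 2*3)/1, (7 - 1*3)/2) => y in {0, ..., 1}; best 3*3 + 6*1 = 15
The maximum 3x + 6y = 21 is achieved at x = 1, y = 3.
Check: 2*1 + 1*3 = 5 <= 7 and 1*1 + 2*3 = 7 <= 7.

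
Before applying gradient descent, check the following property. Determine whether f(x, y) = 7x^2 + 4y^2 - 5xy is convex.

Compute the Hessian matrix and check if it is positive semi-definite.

f(x,y) = 7x^2 + 4y^2 - 5xy
Hessian H = [[14, -5], [-5, 8]]
trace(H) = 22, det(H) = 87
Eigenvalues: (22 +/- sqrt(136)) / 2 = 16.83, 5.169
Since both eigenvalues > 0, f is convex.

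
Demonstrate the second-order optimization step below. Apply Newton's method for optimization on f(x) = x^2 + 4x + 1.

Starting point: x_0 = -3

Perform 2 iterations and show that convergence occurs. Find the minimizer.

f(x) = x^2 + 4x + 1, f'(x) = 2x + (4), f''(x) = 2
Step 1: f'(-3) = -2, x_1 = -3 - -2/2 = -2
Step 2: f'(-2) = 0, x_2 = -2 (converged)
Newton's method converges in 1 step for quadratics.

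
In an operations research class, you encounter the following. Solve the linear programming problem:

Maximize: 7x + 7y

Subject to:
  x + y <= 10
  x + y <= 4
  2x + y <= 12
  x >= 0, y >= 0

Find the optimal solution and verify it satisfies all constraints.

Feasible vertices: (0, 0), (0, 4), (4, 0)
Objective 7x + 7y at each vertex:
  (0, 0): 0
  (0, 4): 28
  (4, 0): 28
Maximum is 28 at (0, 4).
Verify constraints at (x, y) = (0, 4):
  1*0 + 1*4 = 4 <= 10
  1*0 + 1*4 = 4 <= 4 (active)
  2*0 + 1*4 = 4 <= 12
  x = 0 >= 0, y = 4 >= 0. All constraints satisfied.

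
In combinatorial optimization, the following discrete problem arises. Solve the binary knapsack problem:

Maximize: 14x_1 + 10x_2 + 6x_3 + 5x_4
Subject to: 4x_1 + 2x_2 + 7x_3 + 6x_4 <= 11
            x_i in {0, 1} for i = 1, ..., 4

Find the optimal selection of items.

Items: item 1 (v=14, w=4), item 2 (v=10, w=2), item 3 (v=6, w=7), item 4 (v=5, w=6)
Capacity: 11
Checking all 16 subsets (w = total weight, v = total value):
  {}: w = 0, v = 0
  {1}: w = 4, v = 14
  {2}: w = 2, v = 10
  {3}: w = 7, v = 6
  {4}: w = 6, v = 5
  {1, 2}: w = 6, v = 24
  {1, 3}: w = 11, v = 20
  {1, 4}: w = 10, v = 19
  {2, 3}: w = 9, v = 16
  {2, 4}: w = 8, v = 15
  {3, 4}: w = 13 > 11, infeasible
  {1, 2, 3}: w = 13 > 11, infeasible
  {1, 2, 4}: w = 12 > 11, infeasible
  {1, 3, 4}: w = 17 > 11, infeasible
  {2, 3, 4}: w = 15 > 11, infeasible
  {1, 2, 3, 4}: w = 19 > 11, infeasible
Best feasible subset: items [1, 2]
Total weight: 6 <= 11, total value: 24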